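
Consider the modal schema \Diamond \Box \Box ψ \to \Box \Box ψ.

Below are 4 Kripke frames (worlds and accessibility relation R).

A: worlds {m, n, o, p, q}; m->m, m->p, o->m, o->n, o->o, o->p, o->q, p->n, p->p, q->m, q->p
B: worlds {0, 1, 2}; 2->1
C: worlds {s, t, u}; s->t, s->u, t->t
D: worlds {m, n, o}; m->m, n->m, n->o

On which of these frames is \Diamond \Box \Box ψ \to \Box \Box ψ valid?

The schema corresponds to a generalized confluence (Geach) condition: \forall x \forall y \forall z ((xRy \wedge x R^2 z) \to \exists w (y R^2 w \wedge z = w)).
A: fails — mRp, mR²m but no w with pR²w and m=w.
B: satisfies the condition.
C: fails — sRu, sR²t but no w with uR²w and t=w.
D: fails — nRo, nR²m but no w with oR²w and m=w.
Valid on: B.

B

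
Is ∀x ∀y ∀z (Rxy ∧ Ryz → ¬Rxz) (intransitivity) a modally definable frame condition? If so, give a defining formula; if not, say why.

Any modally definable frame class is closed under surjective bounded morphisms.
The 5-cycle (worlds a,b,c,d,e with a→b→c→d→e→a) is intransitive. Mapping every world to a single reflexive point • is a surjective bounded morphism; the reflexive point is not intransitive (R••∧R•• but R••).
So no modal formula (or set of formulas) defines exactly the intransitive frames.

No — not modally definable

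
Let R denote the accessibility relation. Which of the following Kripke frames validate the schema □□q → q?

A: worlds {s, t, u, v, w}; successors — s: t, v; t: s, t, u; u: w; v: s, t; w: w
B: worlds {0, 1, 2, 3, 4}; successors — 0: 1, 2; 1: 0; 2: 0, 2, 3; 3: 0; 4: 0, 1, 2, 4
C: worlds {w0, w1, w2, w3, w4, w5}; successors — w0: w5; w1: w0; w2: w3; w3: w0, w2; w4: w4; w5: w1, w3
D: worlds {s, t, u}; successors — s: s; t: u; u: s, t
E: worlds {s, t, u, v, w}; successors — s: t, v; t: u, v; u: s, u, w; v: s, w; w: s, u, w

Frame correspondent (Sahlqvist): ∀x ∃w (xR²w ∧ x = w) — i.e. a generalized confluence (Geach) condition.
A: fails — at u but no w* with uR²w* and u=w*.
B: fails — at 3 but no w with 3R²w and 3=w.
C: fails — at w0 but no w with w0R²w and w0=w.
D: holds.
E: fails — at t but no w* with tR²w* and t=w*.

D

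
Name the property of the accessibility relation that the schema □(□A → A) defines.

shift-reflexivity: ∀x ∀y (Rxy → Ryy)

Suppose □(□A→A) is valid. Take Rxy and set V(A)={w : Ryw}. Then at y, □A holds; since □(□A→A) at x, □A→A at y, so A at y, i.e. Ryy.
Conversely, on a frame with shift-reflexivity the schema holds at every world under every valuation.
So the correspondent is shift-reflexivity.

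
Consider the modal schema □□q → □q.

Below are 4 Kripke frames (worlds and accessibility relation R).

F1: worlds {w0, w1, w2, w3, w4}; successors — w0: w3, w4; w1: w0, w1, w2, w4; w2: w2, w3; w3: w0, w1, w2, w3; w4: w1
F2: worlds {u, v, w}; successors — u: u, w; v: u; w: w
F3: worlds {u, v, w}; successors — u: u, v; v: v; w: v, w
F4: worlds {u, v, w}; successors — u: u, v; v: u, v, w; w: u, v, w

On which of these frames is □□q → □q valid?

Frame correspondent (Sahlqvist): ∀x ∀y (Rxy → ∃z (Rxz ∧ Rzy)) — i.e. density.
F1: fails — Rw0w4 but no z with Rw0z and Rzw4.
F2: holds.
F3: holds.
F4: holds.
Valid on: F2, F3, F4.

F2, F3, F4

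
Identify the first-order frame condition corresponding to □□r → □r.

This is the C4 axiom.
Its frame correspondent is density — ∀x ∀y (Rxy → ∃z (Rxz ∧ Rzy)).

Density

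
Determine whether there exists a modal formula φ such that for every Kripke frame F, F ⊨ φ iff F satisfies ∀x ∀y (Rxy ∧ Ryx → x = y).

No — not modally definable

Modal frame validity is preserved under surjective bounded morphisms.
The 4-cycle (worlds a,b,c,d with a→b→c→d→a) is antisymmetric. Sending even-indexed worlds to a and odd-indexed worlds to b is a surjective bounded morphism onto the two-world frame with a↔b, which is not antisymmetric.
So the class is not modally definable.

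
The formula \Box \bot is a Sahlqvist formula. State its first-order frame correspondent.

emptiness of R

This schema is the Ver axiom.
It corresponds to emptiness of R: \forall x \forall y \neg Rxy.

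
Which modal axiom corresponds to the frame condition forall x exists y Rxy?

□ψ → ◇ψ

The condition is seriality. The D schema □ψ → ◇ψ defines it.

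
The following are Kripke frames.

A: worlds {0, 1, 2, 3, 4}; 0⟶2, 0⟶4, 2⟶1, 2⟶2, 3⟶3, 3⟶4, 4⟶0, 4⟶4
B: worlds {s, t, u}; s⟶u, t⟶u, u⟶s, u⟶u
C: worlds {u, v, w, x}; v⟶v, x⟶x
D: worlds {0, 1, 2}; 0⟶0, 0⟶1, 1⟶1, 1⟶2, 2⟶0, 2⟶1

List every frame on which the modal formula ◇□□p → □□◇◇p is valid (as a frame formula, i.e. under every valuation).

B, C, D

This is the axiom for a generalized confluence (Geach) condition; its first-order frame correspondent is ∀x ∀y ∀z ((xRy ∧ xR²z) → ∃w (yR²w ∧ zR²w)).
A: fails — 0R2, 0R²1 but no w with 2R²w and 1R²w.
B: satisfies the condition.
C: satisfies the condition.
D: satisfies the condition.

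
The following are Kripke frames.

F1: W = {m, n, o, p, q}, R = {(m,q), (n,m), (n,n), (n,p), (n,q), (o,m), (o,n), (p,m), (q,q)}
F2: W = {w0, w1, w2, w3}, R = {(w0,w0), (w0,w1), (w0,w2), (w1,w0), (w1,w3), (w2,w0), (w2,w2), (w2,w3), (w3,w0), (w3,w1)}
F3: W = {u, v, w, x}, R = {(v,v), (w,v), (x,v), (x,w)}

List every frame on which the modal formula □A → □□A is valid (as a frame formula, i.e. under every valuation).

F3

This is the axiom for transitivity; its first-order frame correspondent is ∀x ∀y ∀z (Rxy ∧ Ryz → Rxz).
F1: fails — Rom and Rmq but not Roq.
F2: fails — Rw1w0 and Rw0w1 but not Rw1w1.
F3: holds.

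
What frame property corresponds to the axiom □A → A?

Suppose □A→A is valid. At any x set V(A)={w : Rxw}. Then □A holds at x, so A holds at x, i.e. Rxx.

reflexivity: ∀x Rxx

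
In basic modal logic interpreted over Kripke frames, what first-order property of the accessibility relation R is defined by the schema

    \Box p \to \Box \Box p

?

This is the 4 axiom.
Its frame correspondent is transitivity — \forall x \forall y \forall z (Rxy \wedge Ryz \to Rxz).

transitivity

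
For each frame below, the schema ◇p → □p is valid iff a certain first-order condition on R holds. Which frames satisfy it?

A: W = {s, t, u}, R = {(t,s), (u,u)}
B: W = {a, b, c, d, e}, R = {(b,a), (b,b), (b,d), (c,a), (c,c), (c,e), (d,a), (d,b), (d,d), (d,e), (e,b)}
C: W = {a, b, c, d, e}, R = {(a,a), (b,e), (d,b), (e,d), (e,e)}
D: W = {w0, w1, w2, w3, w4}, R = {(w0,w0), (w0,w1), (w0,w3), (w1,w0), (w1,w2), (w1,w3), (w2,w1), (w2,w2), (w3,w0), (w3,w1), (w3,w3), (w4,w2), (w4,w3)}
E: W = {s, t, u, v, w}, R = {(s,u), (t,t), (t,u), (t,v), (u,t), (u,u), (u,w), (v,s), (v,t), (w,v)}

A

Frame correspondent (Sahlqvist): ∀x ∀y ∀z (Rxy ∧ Rxz → y = z) — i.e. partial functionality.
A: ✓.
B: fails — b sees both a and b.
C: fails — e sees both d and e.
D: fails — w0 sees both w0 and w1.
E: fails — t sees both t and u.
Valid on: A.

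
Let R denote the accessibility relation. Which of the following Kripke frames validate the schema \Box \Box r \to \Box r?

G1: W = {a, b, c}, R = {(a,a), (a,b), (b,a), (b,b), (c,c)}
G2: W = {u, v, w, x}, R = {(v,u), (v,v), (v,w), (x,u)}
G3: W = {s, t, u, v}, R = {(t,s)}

Frame correspondent (Sahlqvist): \forall x \forall y (Rxy \to \exists z (Rxz \wedge Rzy)) — i.e. density.
G1: condition met.
G2: fails — Rxu but no z with Rxz and Rzu.
G3: fails — Rts but no z with Rtz and Rzs.

G1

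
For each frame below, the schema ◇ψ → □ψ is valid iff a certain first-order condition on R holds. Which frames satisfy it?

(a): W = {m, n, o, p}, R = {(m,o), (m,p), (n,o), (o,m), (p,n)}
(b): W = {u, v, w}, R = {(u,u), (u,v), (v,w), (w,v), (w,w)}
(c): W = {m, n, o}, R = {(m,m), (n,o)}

The schema corresponds to partial functionality: ∀x ∀y ∀z (Rxy ∧ Rxz → y = z).
(a): fails — m sees both o and p.
(b): fails — u sees both u and v.
(c): condition met.

(c)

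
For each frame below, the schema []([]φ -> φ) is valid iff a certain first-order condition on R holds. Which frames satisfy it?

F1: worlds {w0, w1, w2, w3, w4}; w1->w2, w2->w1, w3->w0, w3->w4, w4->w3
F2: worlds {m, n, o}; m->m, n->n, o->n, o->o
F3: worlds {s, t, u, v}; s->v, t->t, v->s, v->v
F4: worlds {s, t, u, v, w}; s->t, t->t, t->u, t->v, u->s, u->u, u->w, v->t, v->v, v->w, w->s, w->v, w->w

Frame correspondent (Sahlqvist): forall x forall y (Rxy -> Ryy) — i.e. shift-reflexivity.
F1: fails — Rw1w2 but not Rw2w2.
F2: holds.
F3: fails — Rvs but not Rss.
F4: fails — Rus but not Rss.
Valid on: F2.

F2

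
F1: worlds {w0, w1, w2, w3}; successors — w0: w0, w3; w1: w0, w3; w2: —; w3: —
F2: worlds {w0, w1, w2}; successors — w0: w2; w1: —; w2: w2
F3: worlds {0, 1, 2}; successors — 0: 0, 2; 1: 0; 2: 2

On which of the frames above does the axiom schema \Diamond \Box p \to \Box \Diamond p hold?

F2, F3

Frame correspondent (Sahlqvist): \forall x \forall y \forall z (Rxy \wedge Rxz \to \exists w (Ryw \wedge Rzw)) — i.e. convergence.
F1: fails — Rw0w0 and Rw0w3 but w0 and w3 have no common successor.
F2: ✓.
F3: ✓.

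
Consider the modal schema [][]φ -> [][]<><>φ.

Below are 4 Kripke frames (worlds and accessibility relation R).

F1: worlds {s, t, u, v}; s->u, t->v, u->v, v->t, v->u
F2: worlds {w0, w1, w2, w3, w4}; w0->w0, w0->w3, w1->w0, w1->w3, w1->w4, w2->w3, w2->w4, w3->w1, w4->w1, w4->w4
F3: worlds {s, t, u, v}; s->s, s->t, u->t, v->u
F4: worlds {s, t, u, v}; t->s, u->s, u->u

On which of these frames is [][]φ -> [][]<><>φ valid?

F1, F2

This is the axiom for a generalized confluence (Geach) condition; its first-order frame correspondent is forall x forall z (x R^2 z -> exists w (x R^2 w & z R^2 w)).
F1: ✓.
F2: ✓.
F3: fails — sR²t but no w with sR²w and tR²w.
F4: fails — uR²s but no w with uR²w and sR²w.
Valid on: F1, F2.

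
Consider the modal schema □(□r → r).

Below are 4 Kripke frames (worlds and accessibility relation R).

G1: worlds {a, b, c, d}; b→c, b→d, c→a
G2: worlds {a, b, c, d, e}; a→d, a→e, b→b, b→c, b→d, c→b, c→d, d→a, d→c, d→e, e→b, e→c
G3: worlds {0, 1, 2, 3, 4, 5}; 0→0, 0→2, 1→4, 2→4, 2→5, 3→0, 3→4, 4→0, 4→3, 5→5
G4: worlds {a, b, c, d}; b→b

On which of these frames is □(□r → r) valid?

The schema corresponds to shift-reflexivity: ∀x ∀y (Rxy → Ryy).
G1: fails — Rca but not Raa.
G2: fails — Rbc but not Rcc.
G3: fails — R34 but not R44.
G4: satisfies the condition.
Valid on: G4.

G4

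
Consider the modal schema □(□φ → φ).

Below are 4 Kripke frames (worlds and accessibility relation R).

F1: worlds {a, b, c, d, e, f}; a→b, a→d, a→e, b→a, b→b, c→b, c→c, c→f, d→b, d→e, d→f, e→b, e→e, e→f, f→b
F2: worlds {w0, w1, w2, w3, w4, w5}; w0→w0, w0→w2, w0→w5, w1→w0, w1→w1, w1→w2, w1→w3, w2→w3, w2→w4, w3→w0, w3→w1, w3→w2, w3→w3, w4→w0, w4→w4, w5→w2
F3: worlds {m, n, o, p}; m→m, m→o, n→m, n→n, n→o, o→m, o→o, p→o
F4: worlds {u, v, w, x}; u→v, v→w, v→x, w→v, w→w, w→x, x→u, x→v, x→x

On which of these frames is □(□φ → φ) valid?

This is the axiom for shift-reflexivity; its first-order frame correspondent is ∀x ∀y (Rxy → Ryy).
F1: fails — Rcf but not Rff.
F2: fails — Rw1w2 but not Rw2w2.
F3: ✓.
F4: fails — Ruv but not Rvv.

F3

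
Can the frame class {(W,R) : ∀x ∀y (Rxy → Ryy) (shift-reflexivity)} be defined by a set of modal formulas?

Yes: it is shift-reflexivity, defined by the T□ schema □(□p → p).
Suppose □(□p→p) is valid. Take Rxy and set V(p)={w : Ryw}. Then at y, □p holds; since □(□p→p) at x, □p→p at y, so p at y, i.e. Ryy.

Yes — defined by □(□p → p)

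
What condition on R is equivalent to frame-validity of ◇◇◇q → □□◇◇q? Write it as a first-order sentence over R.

∀x ∀y ∀z ((xR³y ∧ xR²z) → ∃w (y = w ∧ zR²w))

This is a Sahlqvist (Geach-type) schema ◇^3□^0q → □^2◇^2q.
First-order correspondent: ∀x ∀y ∀z ((xR³y ∧ xR²z) → ∃w (y = w ∧ zR²w)).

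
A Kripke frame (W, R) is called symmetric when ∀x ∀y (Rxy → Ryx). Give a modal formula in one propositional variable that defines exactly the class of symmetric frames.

The condition is symmetry. The B schema p → □◇p defines it.
Suppose p→□◇p is valid. Take Rxy and set V(p)={x}. Then p at x, so □◇p at x, so ◇p at y, so some z with Ryz has p; z=x, i.e. Ryx.

p → □◇p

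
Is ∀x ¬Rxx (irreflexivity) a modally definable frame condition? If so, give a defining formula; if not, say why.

Any modally definable frame class is closed under surjective bounded morphisms.
The 2-cycle (worlds s,t with s→t→s) is irreflexive, and the map sending every world to a single reflexive point • is a surjective bounded morphism (forth: every edge maps to (•,•); back: every world has a successor). So any modal formula valid on the 2-cycle is also valid on the reflexive point, which is not irreflexive.
Hence irreflexivity is not modally definable.

No — not modally definable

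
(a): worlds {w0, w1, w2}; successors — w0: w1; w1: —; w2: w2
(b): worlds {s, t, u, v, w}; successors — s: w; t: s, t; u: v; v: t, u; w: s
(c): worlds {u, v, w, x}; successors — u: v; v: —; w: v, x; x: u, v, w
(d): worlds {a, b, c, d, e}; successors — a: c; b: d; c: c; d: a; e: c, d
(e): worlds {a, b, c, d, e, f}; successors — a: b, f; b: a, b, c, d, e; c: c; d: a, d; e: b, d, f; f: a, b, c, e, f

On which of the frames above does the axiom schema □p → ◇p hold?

(b), (d), (e)

The schema corresponds to seriality: ∀x ∃y Rxy.
(a): fails — world w1 has no successor.
(b): condition met.
(c): fails — world v has no successor.
(d): condition met.
(e): condition met.
Valid on: (b), (d), (e).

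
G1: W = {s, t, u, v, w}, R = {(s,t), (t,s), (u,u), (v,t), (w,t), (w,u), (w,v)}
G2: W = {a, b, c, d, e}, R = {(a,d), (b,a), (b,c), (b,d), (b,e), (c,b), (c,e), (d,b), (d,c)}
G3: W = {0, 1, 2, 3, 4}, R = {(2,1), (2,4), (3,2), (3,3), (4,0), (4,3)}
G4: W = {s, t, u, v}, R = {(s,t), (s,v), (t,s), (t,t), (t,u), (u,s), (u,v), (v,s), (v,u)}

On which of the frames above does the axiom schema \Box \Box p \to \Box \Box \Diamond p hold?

The schema corresponds to a generalized confluence (Geach) condition: \forall x \forall z (x R^2 z \to \exists w (x R^2 w \wedge zRw)).
G1: fails — sR²s but no w* with sR²w* and sRw*.
G2: fails — bR²e but no w with bR²w and eRw.
G3: fails — 2R²0 but no w with 2R²w and 0Rw.
G4: ✓.
Valid on: G4.

G4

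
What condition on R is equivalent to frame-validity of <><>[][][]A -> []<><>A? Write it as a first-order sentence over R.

This is a Sahlqvist (Geach-type) schema ◇^2□^3A → □^1◇^2A.
First-order correspondent: forall x forall y forall z ((x R^2 y & xRz) -> exists w (y R^3 w & z R^2 w)).

forall x forall y forall z ((x R^2 y & xRz) -> exists w (y R^3 w & z R^2 w))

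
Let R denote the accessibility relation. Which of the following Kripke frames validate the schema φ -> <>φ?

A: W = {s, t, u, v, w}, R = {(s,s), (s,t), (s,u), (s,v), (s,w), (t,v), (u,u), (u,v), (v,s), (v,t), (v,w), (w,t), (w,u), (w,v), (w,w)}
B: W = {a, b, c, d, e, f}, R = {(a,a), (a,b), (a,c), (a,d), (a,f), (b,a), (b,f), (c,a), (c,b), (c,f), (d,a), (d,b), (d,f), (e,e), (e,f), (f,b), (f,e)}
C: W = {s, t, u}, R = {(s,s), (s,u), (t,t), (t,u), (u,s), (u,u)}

C

This is the axiom for reflexivity; its first-order frame correspondent is forall x Rxx.
A: fails — world t does not see itself.
B: fails — world b does not see itself.
C: ✓.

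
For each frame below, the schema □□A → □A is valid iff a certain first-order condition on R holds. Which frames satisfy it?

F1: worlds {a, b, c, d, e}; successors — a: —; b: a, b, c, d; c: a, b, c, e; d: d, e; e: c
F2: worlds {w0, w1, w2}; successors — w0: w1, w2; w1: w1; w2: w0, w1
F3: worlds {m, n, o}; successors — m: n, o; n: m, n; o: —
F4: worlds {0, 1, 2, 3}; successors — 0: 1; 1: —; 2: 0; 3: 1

F1

Frame correspondent (Sahlqvist): ∀x ∀y (Rxy → ∃z (Rxz ∧ Rzy)) — i.e. density.
F1: satisfies the condition.
F2: fails — Rw0w2 but no z with Rw0z and Rzw2.
F3: fails — Rmo but no z with Rmz and Rzo.
F4: fails — R01 but no z with R0z and Rz1.
Valid on: F1.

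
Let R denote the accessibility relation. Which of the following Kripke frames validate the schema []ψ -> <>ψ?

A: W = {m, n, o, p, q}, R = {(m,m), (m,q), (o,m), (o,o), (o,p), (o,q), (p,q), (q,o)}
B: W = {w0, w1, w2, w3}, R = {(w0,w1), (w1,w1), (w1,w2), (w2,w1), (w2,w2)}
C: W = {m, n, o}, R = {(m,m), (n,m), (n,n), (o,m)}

C

Frame correspondent (Sahlqvist): forall x exists y Rxy — i.e. seriality.
A: fails — world n has no successor.
B: fails — world w3 has no successor.
C: ✓.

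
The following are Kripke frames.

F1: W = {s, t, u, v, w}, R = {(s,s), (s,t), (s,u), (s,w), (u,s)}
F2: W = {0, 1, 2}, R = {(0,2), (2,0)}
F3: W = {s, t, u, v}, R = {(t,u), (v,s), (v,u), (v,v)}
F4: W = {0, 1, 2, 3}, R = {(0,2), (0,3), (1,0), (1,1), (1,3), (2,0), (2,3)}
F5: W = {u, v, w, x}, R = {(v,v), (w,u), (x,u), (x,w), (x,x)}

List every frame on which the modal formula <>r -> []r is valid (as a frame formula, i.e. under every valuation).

This is the axiom for partial functionality; its first-order frame correspondent is forall x forall y forall z (Rxy & Rxz -> y = z).
F1: fails — s sees both s and t.
F2: condition met.
F3: fails — v sees both s and u.
F4: fails — 0 sees both 2 and 3.
F5: fails — x sees both u and w.
Valid on: F2.

F2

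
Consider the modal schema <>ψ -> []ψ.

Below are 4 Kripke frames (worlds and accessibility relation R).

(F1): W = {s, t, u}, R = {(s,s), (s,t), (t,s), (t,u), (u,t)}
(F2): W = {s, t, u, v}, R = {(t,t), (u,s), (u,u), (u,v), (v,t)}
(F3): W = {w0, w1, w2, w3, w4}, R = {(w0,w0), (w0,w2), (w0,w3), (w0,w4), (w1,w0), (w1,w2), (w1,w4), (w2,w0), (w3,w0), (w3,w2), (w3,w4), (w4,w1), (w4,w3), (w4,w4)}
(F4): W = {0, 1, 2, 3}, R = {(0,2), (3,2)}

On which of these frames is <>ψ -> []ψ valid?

(F4)

This is the axiom for partial functionality; its first-order frame correspondent is forall x forall y forall z (Rxy & Rxz -> y = z).
(F1): fails — s sees both s and t.
(F2): fails — u sees both s and u.
(F3): fails — w0 sees both w0 and w2.
(F4): condition met.
Valid on: (F4).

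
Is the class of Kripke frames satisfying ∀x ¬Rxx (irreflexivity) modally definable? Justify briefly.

No

Modal frame validity is preserved under surjective bounded morphisms.
The 4-cycle (worlds s,t,u,v with s→t→u→v→s) is irreflexive, and the map sending every world to a single reflexive point • is a surjective bounded morphism (forth: every edge maps to (•,•); back: every world has a successor). So any modal formula valid on the 4-cycle is also valid on the reflexive point, which is not irreflexive.
So the class is not modally definable.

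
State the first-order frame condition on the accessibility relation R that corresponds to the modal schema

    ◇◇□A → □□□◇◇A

∀x ∀y ∀z ((xR²y ∧ xR³z) → ∃w (yRw ∧ zR²w))

This is a Sahlqvist (Geach-type) schema ◇^2□^1A → □^3◇^2A.
First-order correspondent: ∀x ∀y ∀z ((xR²y ∧ xR³z) → ∃w (yRw ∧ zR²w)).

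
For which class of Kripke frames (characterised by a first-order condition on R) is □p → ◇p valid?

Seriality

Suppose □p→◇p is valid. At any x set V(p)=W. Then □p at x, so ◇p at x, so x has a successor.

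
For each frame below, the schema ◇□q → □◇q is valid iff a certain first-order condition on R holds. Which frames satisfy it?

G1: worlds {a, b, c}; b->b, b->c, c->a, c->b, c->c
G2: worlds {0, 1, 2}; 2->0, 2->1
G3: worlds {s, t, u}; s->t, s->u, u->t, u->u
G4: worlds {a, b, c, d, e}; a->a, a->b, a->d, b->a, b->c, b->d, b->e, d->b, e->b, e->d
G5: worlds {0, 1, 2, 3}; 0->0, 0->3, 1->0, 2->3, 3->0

Frame correspondent (Sahlqvist): ∀x ∀y ∀z (Rxy ∧ Rxz → ∃w (Ryw ∧ Rzw)) — i.e. convergence.
G1: fails — Rcc and Rca but c and a have no common successor.
G2: fails — R20 and R20 but 0 and 0 have no common successor.
G3: fails — Rsu and Rst but u and t have no common successor.
G4: fails — Rab and Rad but b and d have no common successor.
G5: condition met.

G5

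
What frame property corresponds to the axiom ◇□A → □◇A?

Convergence

Suppose ◇□A→□◇A is valid. Take Rxy, Rxz and set V(A)={w : Ryw}. Then □A at y so ◇□A at x, so □◇A at x, so ◇A at z, giving w with Rzw and Ryw.
Conversely, on a frame with convergence the schema holds at every world under every valuation.
Frame condition: ∀x ∀y ∀z (Rxy ∧ Rxz → ∃w (Ryw ∧ Rzw)).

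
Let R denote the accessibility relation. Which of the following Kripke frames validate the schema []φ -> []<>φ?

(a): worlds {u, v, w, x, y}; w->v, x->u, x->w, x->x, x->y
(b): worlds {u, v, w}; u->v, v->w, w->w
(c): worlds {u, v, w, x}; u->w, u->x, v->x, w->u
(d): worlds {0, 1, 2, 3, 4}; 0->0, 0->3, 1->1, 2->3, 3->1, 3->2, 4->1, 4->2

none

Frame correspondent (Sahlqvist): forall x forall z (xRz -> exists w (xRw & zRw)) — i.e. a generalized confluence (Geach) condition.
(a): fails — wRv but no t with wRt and vRt.
(b): fails — uRv but no t with uRt and vRt.
(c): fails — uRw but no t with uRt and wRt.
(d): fails — 0R3 but no w with 0Rw and 3Rw.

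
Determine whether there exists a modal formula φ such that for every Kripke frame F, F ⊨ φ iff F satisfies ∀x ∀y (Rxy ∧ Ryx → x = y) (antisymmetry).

If a class were modally definable it would be closed under surjective bounded morphisms (Goldblatt–Thomason).
The 4-cycle (worlds w0,w1,w2,w3 with w0→w1→w2→w3→w0) is antisymmetric. Sending even-indexed worlds to a and odd-indexed worlds to b is a surjective bounded morphism onto the two-world frame with a↔b, which is not antisymmetric.
So no modal formula (or set of formulas) defines exactly the antisymmetric frames.

No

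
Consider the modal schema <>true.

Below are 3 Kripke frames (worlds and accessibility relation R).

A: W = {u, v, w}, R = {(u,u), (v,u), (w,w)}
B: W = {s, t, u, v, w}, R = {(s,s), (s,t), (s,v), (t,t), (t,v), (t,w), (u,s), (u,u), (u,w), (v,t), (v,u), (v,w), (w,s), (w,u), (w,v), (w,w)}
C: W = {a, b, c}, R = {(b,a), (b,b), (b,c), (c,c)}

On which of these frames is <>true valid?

This is the axiom for seriality; its first-order frame correspondent is forall x exists y Rxy.
A: satisfies the condition.
B: satisfies the condition.
C: fails — world a has no successor.
Valid on: A, B.

A, B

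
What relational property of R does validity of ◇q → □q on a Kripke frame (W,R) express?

This is the CD axiom.
It corresponds to partial functionality: ∀x ∀y ∀z (Rxy ∧ Rxz → y = z).

Partial functionality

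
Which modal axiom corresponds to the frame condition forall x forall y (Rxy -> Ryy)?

A defining formula is □(□q → q) (the T□ axiom).
Suppose □(□q→q) is valid. Take Rxy and set V(q)={w : Ryw}. Then at y, □q holds; since □(□q→q) at x, □q→q at y, so q at y, i.e. Ryy.

□(□q → q)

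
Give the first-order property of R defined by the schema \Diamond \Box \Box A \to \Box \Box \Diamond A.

This is a Sahlqvist (Geach-type) schema ◇^1□^2A → □^2◇^1A.
First-order correspondent: \forall x \forall y \forall z ((xRy \wedge x R^2 z) \to \exists w (y R^2 w \wedge zRw)).

\forall x \forall y \forall z ((xRy \wedge x R^2 z) \to \exists w (y R^2 w \wedge zRw))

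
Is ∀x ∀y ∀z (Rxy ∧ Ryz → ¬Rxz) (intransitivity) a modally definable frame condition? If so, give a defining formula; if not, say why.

No — not modally definable

If a class were modally definable it would be closed under surjective bounded morphisms (Goldblatt–Thomason).
The 7-cycle (worlds 0,1,2,3,4,5,6 with 0→1→2→3→4→5→6→0) is intransitive. Mapping every world to a single reflexive point • is a surjective bounded morphism; the reflexive point is not intransitive (R••∧R•• but R••).
So no modal formula (or set of formulas) defines exactly the intransitive frames.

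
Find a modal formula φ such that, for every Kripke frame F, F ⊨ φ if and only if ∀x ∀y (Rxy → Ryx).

The condition is symmetry. The B schema p → □◇p defines it.
Suppose p→□◇p is valid. Take Rxy and set V(p)={x}. Then p at x, so □◇p at x, so ◇p at y, so some z with Ryz has p; z=x, i.e. Ryx.

p → □◇p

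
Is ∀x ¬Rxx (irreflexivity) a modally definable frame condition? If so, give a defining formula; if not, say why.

Not modally definable

If a class were modally definable it would be closed under surjective bounded morphisms (Goldblatt–Thomason).
The 5-cycle (worlds s,t,u,v,w with s→t→u→v→w→s) is irreflexive, and the map sending every world to a single reflexive point • is a surjective bounded morphism (forth: every edge maps to (•,•); back: every world has a successor). So any modal formula valid on the 5-cycle is also valid on the reflexive point, which is not irreflexive.
So the class is not modally definable.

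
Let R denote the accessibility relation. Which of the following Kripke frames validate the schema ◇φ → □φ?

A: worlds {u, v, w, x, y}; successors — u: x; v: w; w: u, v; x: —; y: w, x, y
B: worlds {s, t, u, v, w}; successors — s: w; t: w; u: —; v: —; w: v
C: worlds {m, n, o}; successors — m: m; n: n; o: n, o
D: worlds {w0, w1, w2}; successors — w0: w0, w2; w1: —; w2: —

The schema corresponds to partial functionality: ∀x ∀y ∀z (Rxy ∧ Rxz → y = z).
A: fails — w sees both u and v.
B: condition met.
C: fails — o sees both n and o.
D: fails — w0 sees both w0 and w2.

B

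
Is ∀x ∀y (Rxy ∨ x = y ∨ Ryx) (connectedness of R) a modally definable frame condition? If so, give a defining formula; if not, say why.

Any modally definable frame class is closed under disjoint unions.
Take 2 disjoint single-world reflexive frames: each is trivially connected, but their disjoint union has 2 worlds with no edge between distinct components, so it is not connected.
Hence connectedness of R is not modally definable.

Not modally definable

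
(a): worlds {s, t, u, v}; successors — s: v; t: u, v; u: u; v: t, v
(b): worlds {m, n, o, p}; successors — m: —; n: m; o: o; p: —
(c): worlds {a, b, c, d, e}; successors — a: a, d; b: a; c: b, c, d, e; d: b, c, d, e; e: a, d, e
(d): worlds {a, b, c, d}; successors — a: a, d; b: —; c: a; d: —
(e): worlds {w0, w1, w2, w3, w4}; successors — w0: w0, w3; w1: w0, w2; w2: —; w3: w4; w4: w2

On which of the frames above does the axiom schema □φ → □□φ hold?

This is the axiom for transitivity; its first-order frame correspondent is ∀x ∀y ∀z (Rxy ∧ Ryz → Rxz).
(a): fails — Rtv and Rvt but not Rtt.
(b): condition met.
(c): fails — Rba and Rad but not Rbd.
(d): fails — Rca and Rad but not Rcd.
(e): fails — Rw1w0 and Rw0w3 but not Rw1w3.

(b)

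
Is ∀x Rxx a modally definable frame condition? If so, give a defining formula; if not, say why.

The condition is reflexivity. A defining modal formula is □q → q.

Definable; □q → q defines it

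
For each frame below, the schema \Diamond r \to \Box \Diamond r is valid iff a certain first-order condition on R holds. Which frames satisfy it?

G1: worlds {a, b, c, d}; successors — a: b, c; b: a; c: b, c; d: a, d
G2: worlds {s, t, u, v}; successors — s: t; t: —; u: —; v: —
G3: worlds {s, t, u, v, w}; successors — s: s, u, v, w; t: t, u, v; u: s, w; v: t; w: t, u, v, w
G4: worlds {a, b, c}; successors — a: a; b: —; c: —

G4

The schema corresponds to the Euclidean property: \forall x \forall y \forall z (Rxy \wedge Rxz \to Ryz).
G1: fails — Rab and Rab but not Rbb.
G2: fails — Rst and Rst but not Rtt.
G3: fails — Rsv and Rsv but not Rvv.
G4: satisfies the condition.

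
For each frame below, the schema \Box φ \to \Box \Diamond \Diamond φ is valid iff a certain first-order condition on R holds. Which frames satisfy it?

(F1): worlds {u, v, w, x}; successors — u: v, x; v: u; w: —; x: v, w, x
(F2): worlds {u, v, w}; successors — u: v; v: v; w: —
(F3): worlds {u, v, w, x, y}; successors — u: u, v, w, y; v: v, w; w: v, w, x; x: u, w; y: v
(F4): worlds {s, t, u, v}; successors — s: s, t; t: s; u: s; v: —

(F2), (F3), (F4)

The schema corresponds to a generalized confluence (Geach) condition: \forall x \forall z (xRz \to \exists w (xRw \wedge z R^2 w)).
(F1): fails — xRw but no t with xRt and wR²t.
(F2): satisfies the condition.
(F3): satisfies the condition.
(F4): satisfies the condition.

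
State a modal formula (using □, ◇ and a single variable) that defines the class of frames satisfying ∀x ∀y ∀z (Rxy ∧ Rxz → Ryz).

◇q → □◇q

This is the Euclidean property; the standard corresponding axiom is 5: ◇q → □◇q.
Suppose ◇q→□◇q is valid. Take Rxy, Rxz and set V(q)={y}. Then ◇q at x, so □◇q at x, so ◇q at z, so some w with Rzw has q; w=y, i.e. Rzy. By symmetry of the argument, Ryz.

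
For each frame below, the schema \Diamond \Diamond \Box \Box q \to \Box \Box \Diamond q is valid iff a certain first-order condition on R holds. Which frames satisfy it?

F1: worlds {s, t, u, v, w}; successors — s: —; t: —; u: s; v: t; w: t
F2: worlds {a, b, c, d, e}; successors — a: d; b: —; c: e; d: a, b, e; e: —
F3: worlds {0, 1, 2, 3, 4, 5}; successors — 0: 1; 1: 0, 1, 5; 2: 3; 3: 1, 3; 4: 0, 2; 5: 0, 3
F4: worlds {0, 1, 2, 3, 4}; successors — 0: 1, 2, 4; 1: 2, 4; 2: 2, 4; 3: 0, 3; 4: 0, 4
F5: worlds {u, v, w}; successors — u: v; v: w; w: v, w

This is the axiom for a generalized confluence (Geach) condition; its first-order frame correspondent is \forall x \forall y \forall z ((x R^2 y \wedge x R^2 z) \to \exists w (y R^2 w \wedge zRw)).
F1: holds.
F2: fails — aR²a, aR²a but no w with aR²w and aRw.
F3: holds.
F4: holds.
F5: holds.
Valid on: F1, F3, F4, F5.

F1, F3, F4, F5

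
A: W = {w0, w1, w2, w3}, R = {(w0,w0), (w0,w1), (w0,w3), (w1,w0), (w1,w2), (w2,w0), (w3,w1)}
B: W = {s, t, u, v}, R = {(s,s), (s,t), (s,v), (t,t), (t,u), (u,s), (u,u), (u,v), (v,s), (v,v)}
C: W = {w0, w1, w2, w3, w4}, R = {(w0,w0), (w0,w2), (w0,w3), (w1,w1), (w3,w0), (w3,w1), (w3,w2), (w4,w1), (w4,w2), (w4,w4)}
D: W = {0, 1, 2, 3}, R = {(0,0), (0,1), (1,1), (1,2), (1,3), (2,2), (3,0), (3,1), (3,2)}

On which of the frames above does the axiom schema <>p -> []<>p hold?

The schema corresponds to the Euclidean property: forall x forall y forall z (Rxy & Rxz -> Ryz).
A: fails — Rw0w1 and Rw0w1 but not Rw1w1.
B: fails — Rsv and Rst but not Rvt.
C: fails — Rw0w2 and Rw0w2 but not Rw2w2.
D: fails — R01 and R00 but not R10.
Valid on no frame.

none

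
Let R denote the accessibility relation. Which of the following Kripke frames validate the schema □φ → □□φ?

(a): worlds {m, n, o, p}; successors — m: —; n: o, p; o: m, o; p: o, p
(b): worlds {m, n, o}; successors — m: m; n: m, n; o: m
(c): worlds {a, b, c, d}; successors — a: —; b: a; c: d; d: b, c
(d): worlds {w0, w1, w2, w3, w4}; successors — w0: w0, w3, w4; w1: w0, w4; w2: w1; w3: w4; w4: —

Frame correspondent (Sahlqvist): ∀x ∀y ∀z (Rxy ∧ Ryz → Rxz) — i.e. transitivity.
(a): fails — Rno and Rom but not Rnm.
(b): ✓.
(c): fails — Rdb and Rba but not Rda.
(d): fails — Rw1w0 and Rw0w3 but not Rw1w3.

(b)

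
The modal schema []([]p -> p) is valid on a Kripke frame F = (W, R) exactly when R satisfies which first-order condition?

shift-reflexivity: forall x forall y (Rxy -> Ryy)

This schema is the T□ axiom.
It corresponds to shift-reflexivity: forall x forall y (Rxy -> Ryy).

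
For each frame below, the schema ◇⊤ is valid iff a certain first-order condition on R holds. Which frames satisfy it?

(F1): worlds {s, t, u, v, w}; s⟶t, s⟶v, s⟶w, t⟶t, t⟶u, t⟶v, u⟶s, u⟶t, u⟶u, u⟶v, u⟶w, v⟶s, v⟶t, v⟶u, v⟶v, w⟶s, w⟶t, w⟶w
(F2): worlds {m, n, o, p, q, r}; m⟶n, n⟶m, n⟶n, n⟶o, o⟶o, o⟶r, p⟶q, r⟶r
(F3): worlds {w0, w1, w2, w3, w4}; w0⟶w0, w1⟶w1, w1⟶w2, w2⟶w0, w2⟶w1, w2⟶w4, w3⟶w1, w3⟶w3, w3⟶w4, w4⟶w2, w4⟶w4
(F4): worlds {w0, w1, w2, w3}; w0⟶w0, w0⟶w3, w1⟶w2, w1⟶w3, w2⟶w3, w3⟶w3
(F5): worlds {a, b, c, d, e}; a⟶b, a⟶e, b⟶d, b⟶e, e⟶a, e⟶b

The schema corresponds to seriality: ∀x ∃y Rxy.
(F1): condition met.
(F2): fails — world q has no successor.
(F3): condition met.
(F4): condition met.
(F5): fails — world c has no successor.

(F1), (F3), (F4)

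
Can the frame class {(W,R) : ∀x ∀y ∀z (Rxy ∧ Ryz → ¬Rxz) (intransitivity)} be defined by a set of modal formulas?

No

Any modally definable frame class is closed under surjective bounded morphisms.
The 3-cycle (worlds w0,w1,w2 with w0→w1→w2→w0) is intransitive. Mapping every world to a single reflexive point • is a surjective bounded morphism; the reflexive point is not intransitive (R••∧R•• but R••).
Hence intransitivity is not modally definable.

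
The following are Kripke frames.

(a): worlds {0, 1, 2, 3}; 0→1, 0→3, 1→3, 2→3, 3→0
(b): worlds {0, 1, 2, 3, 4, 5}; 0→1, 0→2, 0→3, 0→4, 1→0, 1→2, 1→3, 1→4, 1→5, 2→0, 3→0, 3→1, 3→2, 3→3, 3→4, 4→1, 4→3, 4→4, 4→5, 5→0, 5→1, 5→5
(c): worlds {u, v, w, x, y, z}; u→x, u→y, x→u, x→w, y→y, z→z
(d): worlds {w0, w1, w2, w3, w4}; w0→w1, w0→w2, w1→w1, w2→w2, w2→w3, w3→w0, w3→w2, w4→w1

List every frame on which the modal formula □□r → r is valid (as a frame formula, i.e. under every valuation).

Frame correspondent (Sahlqvist): ∀x ∃w (xR²w ∧ x = w) — i.e. a generalized confluence (Geach) condition.
(a): fails — at 1 but no w with 1R²w and 1=w.
(b): condition met.
(c): fails — at v but no t with vR²t and v=t.
(d): fails — at w0 but no w with w0R²w and w0=w.
Valid on: (b).

(b)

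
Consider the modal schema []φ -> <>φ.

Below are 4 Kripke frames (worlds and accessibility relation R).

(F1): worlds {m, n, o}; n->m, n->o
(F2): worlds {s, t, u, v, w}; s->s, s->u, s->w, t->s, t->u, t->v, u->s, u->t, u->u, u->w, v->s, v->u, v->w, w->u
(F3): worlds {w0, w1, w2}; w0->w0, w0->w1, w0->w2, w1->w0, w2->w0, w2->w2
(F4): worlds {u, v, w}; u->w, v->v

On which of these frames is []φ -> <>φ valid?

(F2), (F3)

Frame correspondent (Sahlqvist): forall x exists y Rxy — i.e. seriality.
(F1): fails — world m has no successor.
(F2): condition met.
(F3): condition met.
(F4): fails — world w has no successor.
Valid on: (F2), (F3).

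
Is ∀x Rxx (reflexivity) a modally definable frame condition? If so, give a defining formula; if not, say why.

Yes: it is reflexivity, defined by the T schema □q → q.

Yes — defined by □q → q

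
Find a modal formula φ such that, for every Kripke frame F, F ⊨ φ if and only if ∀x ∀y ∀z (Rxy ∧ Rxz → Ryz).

A defining formula is ◇ψ → □◇ψ (the 5 axiom).

◇ψ → □◇ψ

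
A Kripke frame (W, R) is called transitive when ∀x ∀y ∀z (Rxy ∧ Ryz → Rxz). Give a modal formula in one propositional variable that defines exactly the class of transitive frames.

The condition is transitivity. The 4 schema □q → □□q defines it.
Suppose □q→□□q is valid. Take Rxy, Ryz and set V(q)={w : Rxw}. Then □q at x, so □□q at x, so □q at y, so q at z, i.e. Rxz.

□q → □□q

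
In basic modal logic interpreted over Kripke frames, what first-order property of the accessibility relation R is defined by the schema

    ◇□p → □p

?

This is frame-equivalent to ◇p → □◇p (substitute ¬p for p and contrapose).
Suppose ◇p→□◇p is valid. Take Rxy, Rxz and set V(p)={y}. Then ◇p at x, so □◇p at x, so ◇p at z, so some w with Rzw has p; w=y, i.e. Rzy. By symmetry of the argument, Ryz.
The converse is a direct semantic check.
Frame condition: ∀x ∀y ∀z (Rxy ∧ Rxz → Ryz).

the Euclidean property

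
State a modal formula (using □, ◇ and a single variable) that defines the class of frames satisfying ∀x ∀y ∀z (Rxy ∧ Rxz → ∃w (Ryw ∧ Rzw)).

◇□p → □◇p

The condition is convergence. The .2 schema ◇□p → □◇p defines it.
Suppose ◇□p→□◇p is valid. Take Rxy, Rxz and set V(p)={w : Ryw}. Then □p at y so ◇□p at x, so □◇p at x, so ◇p at z, giving w with Rzw and Ryw.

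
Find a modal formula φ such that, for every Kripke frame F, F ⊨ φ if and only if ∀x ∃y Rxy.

□q → ◇q

The condition is seriality. The D schema □q → ◇q defines it.
Suppose □q→◇q is valid. At any x set V(q)=W. Then □q at x, so ◇q at x, so x has a successor.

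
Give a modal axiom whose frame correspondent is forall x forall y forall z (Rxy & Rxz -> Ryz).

◇s → □◇s

This is the Euclidean property; the standard corresponding axiom is 5: ◇s → □◇s.
Suppose ◇s→□◇s is valid. Take Rxy, Rxz and set V(s)={y}. Then ◇s at x, so □◇s at x, so ◇s at z, so some w with Rzw has s; w=y, i.e. Rzy. By symmetry of the argument, Ryz.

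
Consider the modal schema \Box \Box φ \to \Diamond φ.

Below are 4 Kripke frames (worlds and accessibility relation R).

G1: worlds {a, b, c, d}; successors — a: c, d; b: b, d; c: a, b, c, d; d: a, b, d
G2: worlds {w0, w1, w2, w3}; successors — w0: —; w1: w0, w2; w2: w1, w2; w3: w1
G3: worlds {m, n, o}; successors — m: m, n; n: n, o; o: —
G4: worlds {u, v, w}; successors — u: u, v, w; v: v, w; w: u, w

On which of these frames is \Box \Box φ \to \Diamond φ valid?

G1, G4

This is the axiom for a generalized confluence (Geach) condition; its first-order frame correspondent is \forall x \exists w (x R^2 w \wedge xRw).
G1: condition met.
G2: fails — at w0 but no w with w0R²w and w0Rw.
G3: fails — at o but no w with oR²w and oRw.
G4: condition met.
Valid on: G1, G4.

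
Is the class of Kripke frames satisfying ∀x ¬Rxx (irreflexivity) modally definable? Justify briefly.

Any modally definable frame class is closed under surjective bounded morphisms.
The 4-cycle (worlds s,t,u,v with s→t→u→v→s) is irreflexive, and the map sending every world to a single reflexive point • is a surjective bounded morphism (forth: every edge maps to (•,•); back: every world has a successor). So any modal formula valid on the 4-cycle is also valid on the reflexive point, which is not irreflexive.
Hence irreflexivity is not modally definable.

No — not modally definable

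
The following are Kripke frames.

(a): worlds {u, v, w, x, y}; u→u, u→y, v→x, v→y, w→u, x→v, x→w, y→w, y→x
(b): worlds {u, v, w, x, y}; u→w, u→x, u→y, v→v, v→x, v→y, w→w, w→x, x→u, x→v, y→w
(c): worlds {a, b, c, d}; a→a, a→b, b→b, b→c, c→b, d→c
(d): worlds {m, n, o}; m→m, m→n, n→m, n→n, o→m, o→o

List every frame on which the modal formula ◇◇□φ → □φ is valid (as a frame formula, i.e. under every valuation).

This is the axiom for a generalized confluence (Geach) condition; its first-order frame correspondent is ∀x ∀y ∀z ((xR²y ∧ xRz) → ∃w (yRw ∧ z = w)).
(a): fails — uR²w, uRy but no t with wRt and y=t.
(b): fails — uR²v, uRw but no t with vRt and w=t.
(c): fails — aR²b, aRa but no w with bRw and a=w.
(d): fails — oR²m, oRo but no w with mRw and o=w.
Valid on no frame.

none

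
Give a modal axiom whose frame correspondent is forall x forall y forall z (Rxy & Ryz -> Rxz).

The condition is transitivity. The 4 schema □ψ → □□ψ defines it.
Suppose □ψ→□□ψ is valid. Take Rxy, Ryz and set V(ψ)={w : Rxw}. Then □ψ at x, so □□ψ at x, so □ψ at y, so ψ at z, i.e. Rxz.

□ψ → □□ψ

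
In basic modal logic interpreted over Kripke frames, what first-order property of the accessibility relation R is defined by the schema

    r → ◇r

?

reflexivity: ∀x Rxx

Replacing r by ¬r and contraposing gives the equivalent schema □r → r.
Suppose □r→r is valid. At any x set V(r)={w : Rxw}. Then □r holds at x, so r holds at x, i.e. Rxx.
Conversely, on a frame with reflexivity the schema holds at every world under every valuation.
Frame condition: ∀x Rxx.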